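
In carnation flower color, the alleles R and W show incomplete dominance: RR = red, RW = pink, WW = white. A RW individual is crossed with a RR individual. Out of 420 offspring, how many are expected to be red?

Punnett square for RW × RR:
Offspring genotypes: 2 RR, 2 RW
Phenotype counts: 2 red, 2 pink
red: 2 out of 4 → fraction 1/2
Expected count = 1/2 × 420 = 210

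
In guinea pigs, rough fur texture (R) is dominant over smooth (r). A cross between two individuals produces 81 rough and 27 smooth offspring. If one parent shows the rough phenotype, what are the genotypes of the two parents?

Observed offspring: 81 rough, 27 smooth
The observed ratio simplifies to 3:1. Smooth (rr) offspring appear, so each parent must contribute one r allele. The parent stated to show rough carries R, so it is Rr. The other parent is then either Rr or rr: Rr × rr would give a 1:1 split, whereas Rr × Rr gives 3:1 — matching the data. So both parents are heterozygous (Rr × Rr).
Parent genotypes: Rr × Rr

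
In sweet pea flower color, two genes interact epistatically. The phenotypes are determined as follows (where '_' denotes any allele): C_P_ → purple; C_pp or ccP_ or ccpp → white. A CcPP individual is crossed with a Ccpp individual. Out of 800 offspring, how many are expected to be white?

Cross: CcPP × Ccpp — consider each gene separately:
C gene: Cc × Cc → 1 CC, 2 Cc, 1 cc → 3 C_ : 1 cc (out of 4)
P gene: PP × pp → 4 Pp → 4 P_ (out of 4)
Genotype classes (out of 4 × 4 = 16): C_P_ = 3×4 = 12; ccP_ = 1×4 = 4
Apply the phenotype rules: C_P_ (12) → purple; ccP_ (4) → white
Phenotype counts (out of 16): 12 purple, 4 white
white: 4 out of 16 → fraction 1/4
Expected count = 1/4 × 800 = 200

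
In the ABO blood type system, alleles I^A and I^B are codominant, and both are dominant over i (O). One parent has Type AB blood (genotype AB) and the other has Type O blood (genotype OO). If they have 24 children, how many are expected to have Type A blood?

Cross: AB × OO
Possible offspring genotypes: 2 AO, 2 BO
Blood type counts: 2 Type A, 2 Type B
Probability of Type A: 2/4 = 1/2
Expected count = 1/2 × 24 = 12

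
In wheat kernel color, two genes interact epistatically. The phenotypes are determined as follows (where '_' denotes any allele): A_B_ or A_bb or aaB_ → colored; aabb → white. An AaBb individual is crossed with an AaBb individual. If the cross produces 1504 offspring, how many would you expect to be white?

Cross: AaBb × AaBb — consider each gene separately:
A gene: Aa × Aa → 1 AA, 2 Aa, 1 aa → 3 A_ : 1 aa (out of 4)
B gene: Bb × Bb → 1 BB, 2 Bb, 1 bb → 3 B_ : 1 bb (out of 4)
Genotype classes (out of 4 × 4 = 16): A_B_ = 3×3 = 9; A_bb = 3×1 = 3; aaB_ = 1×3 = 3; aabb = 1×1 = 1
Apply the phenotype rules: A_B_ (9) + A_bb (3) + aaB_ (3) → colored; aabb (1) → white
Phenotype counts (out of 16): 15 colored, 1 white
white: 1 out of 16 → fraction 1/16
Expected count = 1/16 × 1504 = 94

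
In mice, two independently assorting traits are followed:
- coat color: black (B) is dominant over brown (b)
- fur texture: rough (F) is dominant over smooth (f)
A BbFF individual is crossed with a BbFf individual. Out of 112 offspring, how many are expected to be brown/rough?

Dihybrid cross BbFF × BbFf — consider each gene separately:
coat color: Bb × Bb → 1 BB, 2 Bb, 1 bb → 3 B_ : 1 bb (out of 4)
fur texture: FF × Ff → 2 FF, 2 Ff → 4 F_ (out of 4)
Combine (counts out of 4 × 4 = 16): black/rough (B_F_) = 3×4 = 12; brown/rough (bbF_) = 1×4 = 4
Phenotype counts (out of 16): 12 black/rough, 4 brown/rough
brown/rough: 4 out of 16 → fraction 1/4
Expected count = 1/4 × 112 = 28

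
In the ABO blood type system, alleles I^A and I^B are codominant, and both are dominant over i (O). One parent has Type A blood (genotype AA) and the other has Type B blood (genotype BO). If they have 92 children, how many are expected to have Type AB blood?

Cross: AA × BO
Possible offspring genotypes: 2 AB, 2 AO
Blood type counts: 2 Type AB, 2 Type A
Probability of Type AB: 2/4 = 1/2
Expected count = 1/2 × 92 = 46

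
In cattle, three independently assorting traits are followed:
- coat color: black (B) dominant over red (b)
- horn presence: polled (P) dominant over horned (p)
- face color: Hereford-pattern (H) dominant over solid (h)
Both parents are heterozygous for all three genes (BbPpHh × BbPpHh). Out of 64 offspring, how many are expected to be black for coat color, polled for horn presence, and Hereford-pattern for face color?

Trihybrid cross: BbPpHh × BbPpHh
Each trait segregates independently with a 3:1 phenotypic ratio, so each gene contributes 3/4 (dominant) or 1/4 (recessive).
Target: black (coat color), polled (horn presence), Hereford-pattern (face color)
Probability = product of independent per-trait probabilities
= 3/4 × 3/4 × 3/4 = 27/64
Expected count = 27/64 × 64 = 27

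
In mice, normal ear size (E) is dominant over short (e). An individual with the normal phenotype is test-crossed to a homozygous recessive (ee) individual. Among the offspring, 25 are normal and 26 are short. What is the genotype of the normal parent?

Test cross: ? × ee
Offspring: 25 normal, 26 short — approximately 1:1.
A 1:1 ratio in a test cross indicates the unknown parent is heterozygous (Ee).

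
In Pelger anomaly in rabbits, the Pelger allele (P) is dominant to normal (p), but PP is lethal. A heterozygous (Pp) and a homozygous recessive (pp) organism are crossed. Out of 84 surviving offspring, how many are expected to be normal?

Cross: Pp × pp
Punnett square offspring (before lethality): 2 Pp, 2 pp
No PP offspring are produced in this cross.
normal: 2 out of 4 → fraction 1/2
Expected count = 1/2 × 84 = 42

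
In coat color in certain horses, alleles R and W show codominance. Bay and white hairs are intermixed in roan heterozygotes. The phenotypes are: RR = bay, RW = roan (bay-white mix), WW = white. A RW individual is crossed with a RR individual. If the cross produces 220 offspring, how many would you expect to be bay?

Punnett square for RW × RR:
Offspring genotypes: 2 RR, 2 RW
Phenotype counts: 2 bay, 2 roan (bay-white mix)
bay: 2 out of 4 → fraction 1/2
Expected count = 1/2 × 220 = 110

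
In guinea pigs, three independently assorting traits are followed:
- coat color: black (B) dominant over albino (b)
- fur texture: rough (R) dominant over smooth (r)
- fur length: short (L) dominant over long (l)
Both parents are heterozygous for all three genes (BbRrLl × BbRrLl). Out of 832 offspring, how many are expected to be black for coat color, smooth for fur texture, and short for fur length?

Trihybrid cross: BbRrLl × BbRrLl
Each trait segregates independently with a 3:1 phenotypic ratio, so each gene contributes 3/4 (dominant) or 1/4 (recessive).
Target: black (coat color), smooth (fur texture), short (fur length)
Probability = product of independent per-trait probabilities
= 3/4 × 1/4 × 3/4 = 9/64
Expected count = 9/64 × 832 = 117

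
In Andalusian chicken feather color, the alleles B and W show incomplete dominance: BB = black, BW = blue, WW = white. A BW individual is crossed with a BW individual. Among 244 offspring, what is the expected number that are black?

Punnett square for BW × BW:
Offspring genotypes: 1 BB, 2 BW, 1 WW
Phenotype counts: 1 black, 2 blue, 1 white
black: 1 out of 4 → fraction 1/4
Expected count = 1/4 × 244 = 61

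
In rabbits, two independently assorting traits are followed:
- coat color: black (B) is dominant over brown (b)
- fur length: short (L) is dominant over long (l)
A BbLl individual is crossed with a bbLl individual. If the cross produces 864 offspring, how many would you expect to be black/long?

Dihybrid cross BbLl × bbLl — consider each gene separately:
coat color: Bb × bb → 2 Bb, 2 bb → 2 B_ : 2 bb (out of 4)
fur length: Ll × Ll → 1 LL, 2 Ll, 1 ll → 3 L_ : 1 ll (out of 4)
Combine (counts out of 4 × 4 = 16): black/short (B_L_) = 2×3 = 6; black/long (B_ll) = 2×1 = 2; brown/short (bbL_) = 2×3 = 6; brown/long (bbll) = 2×1 = 2
Phenotype counts (out of 16): 6 black/short, 2 black/long, 6 brown/short, 2 brown/long
black/long: 2 out of 16 → fraction 1/8
Expected count = 1/8 × 864 = 108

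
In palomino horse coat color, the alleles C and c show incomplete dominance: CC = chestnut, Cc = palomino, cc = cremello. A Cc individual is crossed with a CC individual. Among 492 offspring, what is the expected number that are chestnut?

Punnett square for Cc × CC:
Offspring genotypes: 2 CC, 2 Cc
Phenotype counts: 2 chestnut, 2 palomino
chestnut: 2 out of 4 → fraction 1/2
Expected count = 1/2 × 492 = 246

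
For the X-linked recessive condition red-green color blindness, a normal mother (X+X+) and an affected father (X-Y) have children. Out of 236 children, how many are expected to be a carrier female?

Cross: X+X+ × X-Y
Offspring: 2 X+X-, 2 X+Y
Probability of a carrier female: 2/4 = 1/2
Expected count = 1/2 × 236 = 118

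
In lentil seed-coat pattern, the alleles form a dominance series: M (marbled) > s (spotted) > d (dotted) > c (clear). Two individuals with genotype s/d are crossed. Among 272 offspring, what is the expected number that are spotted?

Cross: s/d × s/d
Allele dominance: M > s > d > c
Offspring genotypes: 1 s/s, 2 s/d, 1 d/d
Phenotype counts: 3 spotted, 1 dotted
spotted: 3 out of 4 → fraction 3/4
Expected count = 3/4 × 272 = 204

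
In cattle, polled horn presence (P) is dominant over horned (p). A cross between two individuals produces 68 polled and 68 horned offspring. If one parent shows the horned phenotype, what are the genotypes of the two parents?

Observed offspring: 68 polled, 68 horned
The observed ratio simplifies to 1:1. One parent shows horned, so its genotype must be pp. A 1:1 offspring split requires the other parent to be heterozygous (Pp).
Parent genotypes: pp × Pp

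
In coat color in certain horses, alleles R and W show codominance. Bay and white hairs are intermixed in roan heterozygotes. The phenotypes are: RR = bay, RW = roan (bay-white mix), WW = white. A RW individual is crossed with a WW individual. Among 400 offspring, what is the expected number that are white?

Punnett square for RW × WW:
Offspring genotypes: 2 RW, 2 WW
Phenotype counts: 2 roan (bay-white mix), 2 white
white: 2 out of 4 → fraction 1/2
Expected count = 1/2 × 400 = 200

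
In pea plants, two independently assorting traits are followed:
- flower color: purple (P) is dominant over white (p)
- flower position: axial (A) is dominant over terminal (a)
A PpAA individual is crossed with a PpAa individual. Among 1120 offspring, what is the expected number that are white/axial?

Dihybrid cross PpAA × PpAa — consider each gene separately:
flower color: Pp × Pp → 1 PP, 2 Pp, 1 pp → 3 P_ : 1 pp (out of 4)
flower position: AA × Aa → 2 AA, 2 Aa → 4 A_ (out of 4)
Combine (counts out of 4 × 4 = 16): purple/axial (P_A_) = 3×4 = 12; white/axial (ppA_) = 1×4 = 4
Phenotype counts (out of 16): 12 purple/axial, 4 white/axial
white/axial: 4 out of 16 → fraction 1/4
Expected count = 1/4 × 1120 = 280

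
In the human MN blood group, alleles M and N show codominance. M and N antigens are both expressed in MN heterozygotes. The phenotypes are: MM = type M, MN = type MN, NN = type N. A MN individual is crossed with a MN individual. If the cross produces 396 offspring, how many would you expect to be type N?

Punnett square for MN × MN:
Offspring genotypes: 1 MM, 2 MN, 1 NN
Phenotype counts: 1 type M, 2 type MN, 1 type N
type N: 1 out of 4 → fraction 1/4
Expected count = 1/4 × 396 = 99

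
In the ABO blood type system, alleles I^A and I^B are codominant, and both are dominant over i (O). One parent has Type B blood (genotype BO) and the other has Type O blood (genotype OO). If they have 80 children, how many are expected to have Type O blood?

Cross: BO × OO
Possible offspring genotypes: 2 BO, 2 OO
Blood type counts: 2 Type B, 2 Type O
Probability of Type O: 2/4 = 1/2
Expected count = 1/2 × 80 = 40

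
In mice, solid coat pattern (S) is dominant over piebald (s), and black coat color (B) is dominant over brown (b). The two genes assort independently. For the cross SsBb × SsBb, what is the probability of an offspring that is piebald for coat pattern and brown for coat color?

Dihybrid cross SsBb × SsBb — consider each gene separately:
coat pattern: Ss × Ss → 1 SS, 2 Ss, 1 ss → 3 S_ : 1 ss (out of 4)
coat color: Bb × Bb → 1 BB, 2 Bb, 1 bb → 3 B_ : 1 bb (out of 4)
Looking for: piebald (ss) and brown (bb)
P(piebald) = 1/4, P(brown) = 1/4
P(both) = 1/4 × 1/4 = 1/16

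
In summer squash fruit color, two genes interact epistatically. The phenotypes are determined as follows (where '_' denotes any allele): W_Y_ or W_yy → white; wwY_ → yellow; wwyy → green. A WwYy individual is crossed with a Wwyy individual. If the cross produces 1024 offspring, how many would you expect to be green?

Cross: WwYy × Wwyy — consider each gene separately:
W gene: Ww × Ww → 1 WW, 2 Ww, 1 ww → 3 W_ : 1 ww (out of 4)
Y gene: Yy × yy → 2 Yy, 2 yy → 2 Y_ : 2 yy (out of 4)
Genotype classes (out of 4 × 4 = 16): W_Y_ = 3×2 = 6; W_yy = 3×2 = 6; wwY_ = 1×2 = 2; wwyy = 1×2 = 2
Apply the phenotype rules: W_Y_ (6) + W_yy (6) → white; wwY_ (2) → yellow; wwyy (2) → green
Phenotype counts (out of 16): 12 white, 2 yellow, 2 green
green: 2 out of 16 → fraction 1/8
Expected count = 1/8 × 1024 = 128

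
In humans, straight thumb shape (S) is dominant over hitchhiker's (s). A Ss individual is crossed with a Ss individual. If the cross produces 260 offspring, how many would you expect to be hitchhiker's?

Punnett square for Ss × Ss:
Offspring genotypes: 1 SS, 2 Ss, 1 ss
straight: 3, hitchhiker's: 1
hitchhiker's: 1 out of 4 → fraction 1/4
Expected count = 1/4 × 260 = 65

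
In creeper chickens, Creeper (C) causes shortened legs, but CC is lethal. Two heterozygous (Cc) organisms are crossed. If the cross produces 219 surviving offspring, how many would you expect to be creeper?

Cross: Cc × Cc
Punnett square offspring (before lethality): 1 CC, 2 Cc, 1 cc
The CC genotype is lethal (embryos die); surviving offspring: 2 Cc, 1 cc
creeper: 2 out of 3 → fraction 2/3
Expected count = 2/3 × 219 = 146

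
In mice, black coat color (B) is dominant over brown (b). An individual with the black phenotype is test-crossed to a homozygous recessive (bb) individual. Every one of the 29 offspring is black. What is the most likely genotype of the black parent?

Test cross: ? × bb
All offspring are black.
If the unknown parent were heterozygous (Bb), about half of 29 offspring would be brown; none are. The unknown parent is most likely homozygous dominant (BB).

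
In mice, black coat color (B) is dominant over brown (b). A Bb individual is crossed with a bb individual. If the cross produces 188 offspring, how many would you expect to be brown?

Punnett square for Bb × bb:
Offspring genotypes: 2 Bb, 2 bb
black: 2, brown: 2
brown: 2 out of 4 → fraction 1/2
Expected count = 1/2 × 188 = 94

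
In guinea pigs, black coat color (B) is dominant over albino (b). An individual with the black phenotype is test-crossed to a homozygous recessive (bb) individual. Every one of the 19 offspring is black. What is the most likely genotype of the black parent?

Test cross: ? × bb
All offspring are black.
If the unknown parent were heterozygous (Bb), about half of 19 offspring would be albino; none are. The unknown parent is most likely homozygous dominant (BB).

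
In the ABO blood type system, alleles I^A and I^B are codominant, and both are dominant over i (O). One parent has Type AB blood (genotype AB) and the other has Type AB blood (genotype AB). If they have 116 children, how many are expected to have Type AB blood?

Cross: AB × AB
Possible offspring genotypes: 1 AA, 2 AB, 1 BB
Blood type counts: 1 Type A, 2 Type AB, 1 Type B
Probability of Type AB: 2/4 = 1/2
Expected count = 1/2 × 116 = 58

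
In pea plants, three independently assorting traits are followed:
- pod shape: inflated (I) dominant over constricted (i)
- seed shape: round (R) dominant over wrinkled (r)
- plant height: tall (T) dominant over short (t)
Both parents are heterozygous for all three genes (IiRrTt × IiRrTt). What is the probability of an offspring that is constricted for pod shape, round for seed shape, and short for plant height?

Trihybrid cross: IiRrTt × IiRrTt
Each trait segregates independently with a 3:1 phenotypic ratio, so each gene contributes 3/4 (dominant) or 1/4 (recessive).
Target: constricted (pod shape), round (seed shape), short (plant height)
Probability = product of independent per-trait probabilities
= 1/4 × 3/4 × 1/4 = 3/64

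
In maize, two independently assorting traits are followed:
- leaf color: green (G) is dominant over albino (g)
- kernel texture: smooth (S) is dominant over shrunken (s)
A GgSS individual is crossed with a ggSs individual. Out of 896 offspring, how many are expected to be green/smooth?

Dihybrid cross GgSS × ggSs — consider each gene separately:
leaf color: Gg × gg → 2 Gg, 2 gg → 2 G_ : 2 gg (out of 4)
kernel texture: SS × Ss → 2 SS, 2 Ss → 4 S_ (out of 4)
Combine (counts out of 4 × 4 = 16): green/smooth (G_S_) = 2×4 = 8; albino/smooth (ggS_) = 2×4 = 8
Phenotype counts (out of 16): 8 green/smooth, 8 albino/smooth
green/smooth: 8 out of 16 → fraction 1/2
Expected count = 1/2 × 896 = 448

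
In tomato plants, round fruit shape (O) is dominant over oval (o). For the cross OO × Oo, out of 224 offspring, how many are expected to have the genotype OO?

Punnett square for OO × Oo:
Offspring genotypes: 2 OO, 2 Oo
Total offspring: 4
Count with target: 2
Probability: 2/4 = 1/2
Expected count = 1/2 × 224 = 112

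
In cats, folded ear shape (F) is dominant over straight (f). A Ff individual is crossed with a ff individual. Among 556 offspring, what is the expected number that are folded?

Punnett square for Ff × ff:
Offspring genotypes: 2 Ff, 2 ff
folded: 2, straight: 2
folded: 2 out of 4 → fraction 1/2
Expected count = 1/2 × 556 = 278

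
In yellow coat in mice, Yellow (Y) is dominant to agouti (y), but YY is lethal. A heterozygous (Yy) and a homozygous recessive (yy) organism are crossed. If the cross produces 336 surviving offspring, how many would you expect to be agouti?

Cross: Yy × yy
Punnett square offspring (before lethality): 2 Yy, 2 yy
No YY offspring are produced in this cross.
agouti: 2 out of 4 → fraction 1/2
Expected count = 1/2 × 336 = 168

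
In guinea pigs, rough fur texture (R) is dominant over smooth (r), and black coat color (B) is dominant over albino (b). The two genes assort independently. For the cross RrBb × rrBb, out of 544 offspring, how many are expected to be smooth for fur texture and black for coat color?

Dihybrid cross RrBb × rrBb — consider each gene separately:
fur texture: Rr × rr → 2 Rr, 2 rr → 2 R_ : 2 rr (out of 4)
coat color: Bb × Bb → 1 BB, 2 Bb, 1 bb → 3 B_ : 1 bb (out of 4)
Looking for: smooth (rr) and black (B_)
P(smooth) = 2/4, P(black) = 3/4
P(both) = 2/4 × 3/4 = 6/16 = 3/8
Expected count = 3/8 × 544 = 204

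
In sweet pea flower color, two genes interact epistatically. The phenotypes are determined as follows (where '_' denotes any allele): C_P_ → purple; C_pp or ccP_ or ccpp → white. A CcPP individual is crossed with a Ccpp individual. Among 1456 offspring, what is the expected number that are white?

Cross: CcPP × Ccpp — consider each gene separately:
C gene: Cc × Cc → 1 CC, 2 Cc, 1 cc → 3 C_ : 1 cc (out of 4)
P gene: PP × pp → 4 Pp → 4 P_ (out of 4)
Genotype classes (out of 4 × 4 = 16): C_P_ = 3×4 = 12; ccP_ = 1×4 = 4
Apply the phenotype rules: C_P_ (12) → purple; ccP_ (4) → white
Phenotype counts (out of 16): 12 purple, 4 white
white: 4 out of 16 → fraction 1/4
Expected count = 1/4 × 1456 = 364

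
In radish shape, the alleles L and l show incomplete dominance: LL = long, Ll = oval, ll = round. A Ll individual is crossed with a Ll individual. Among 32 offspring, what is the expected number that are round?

Punnett square for Ll × Ll:
Offspring genotypes: 1 LL, 2 Ll, 1 ll
Phenotype counts: 1 long, 2 oval, 1 round
round: 1 out of 4 → fraction 1/4
Expected count = 1/4 × 32 = 8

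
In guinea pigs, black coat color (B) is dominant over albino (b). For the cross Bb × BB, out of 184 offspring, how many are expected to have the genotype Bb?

Punnett square for Bb × BB:
Offspring genotypes: 2 BB, 2 Bb
Total offspring: 4
Count with target: 2
Probability: 2/4 = 1/2
Expected count = 1/2 × 184 = 92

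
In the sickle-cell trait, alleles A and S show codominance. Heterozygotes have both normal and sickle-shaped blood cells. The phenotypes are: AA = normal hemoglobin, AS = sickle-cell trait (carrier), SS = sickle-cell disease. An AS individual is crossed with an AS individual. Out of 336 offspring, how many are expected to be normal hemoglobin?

Punnett square for AS × AS:
Offspring genotypes: 1 AA, 2 AS, 1 SS
Phenotype counts: 1 normal hemoglobin, 2 sickle-cell trait (carrier), 1 sickle-cell disease
normal hemoglobin: 1 out of 4 → fraction 1/4
Expected count = 1/4 × 336 = 84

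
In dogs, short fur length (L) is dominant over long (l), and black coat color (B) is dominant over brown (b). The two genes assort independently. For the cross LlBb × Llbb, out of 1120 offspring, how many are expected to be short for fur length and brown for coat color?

Dihybrid cross LlBb × Llbb — consider each gene separately:
fur length: Ll × Ll → 1 LL, 2 Ll, 1 ll → 3 L_ : 1 ll (out of 4)
coat color: Bb × bb → 2 Bb, 2 bb → 2 B_ : 2 bb (out of 4)
Looking for: short (L_) and brown (bb)
P(short) = 3/4, P(brown) = 2/4
P(both) = 3/4 × 2/4 = 6/16 = 3/8
Expected count = 3/8 × 1120 = 420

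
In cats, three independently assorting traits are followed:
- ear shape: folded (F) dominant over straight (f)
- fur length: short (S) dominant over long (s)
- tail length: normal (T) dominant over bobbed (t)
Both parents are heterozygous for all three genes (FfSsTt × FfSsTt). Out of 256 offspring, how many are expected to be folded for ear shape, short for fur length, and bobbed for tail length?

Trihybrid cross: FfSsTt × FfSsTt
Each trait segregates independently with a 3:1 phenotypic ratio, so each gene contributes 3/4 (dominant) or 1/4 (recessive).
Target: folded (ear shape), short (fur length), bobbed (tail length)
Probability = product of independent per-trait probabilities
= 3/4 × 3/4 × 1/4 = 9/64
Expected count = 9/64 × 256 = 36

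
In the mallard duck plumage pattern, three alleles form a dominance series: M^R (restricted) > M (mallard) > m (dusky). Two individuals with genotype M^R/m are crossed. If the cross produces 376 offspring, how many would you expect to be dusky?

Cross: M^R/m × M^R/m
Allele dominance: M^R > M > m
Offspring genotypes: 1 M^R/M^R, 2 M^R/m, 1 m/m
Phenotype counts: 3 restricted, 1 dusky
dusky: 1 out of 4 → fraction 1/4
Expected count = 1/4 × 376 = 94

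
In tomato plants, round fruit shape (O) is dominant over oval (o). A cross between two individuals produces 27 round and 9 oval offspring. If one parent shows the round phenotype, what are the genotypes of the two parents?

Observed offspring: 27 round, 9 oval
The observed ratio simplifies to 3:1. Oval (oo) offspring appear, so each parent must contribute one o allele. The parent stated to show round carries O, so it is Oo. The other parent is then either Oo or oo: Oo × oo would give a 1:1 split, whereas Oo × Oo gives 3:1 — matching the data. So both parents are heterozygous (Oo × Oo).
Parent genotypes: Oo × Oo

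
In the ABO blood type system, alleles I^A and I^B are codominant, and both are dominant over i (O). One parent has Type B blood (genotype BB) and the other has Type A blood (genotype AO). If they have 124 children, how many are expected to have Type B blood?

Cross: BB × AO
Possible offspring genotypes: 2 AB, 2 BO
Blood type counts: 2 Type AB, 2 Type B
Probability of Type B: 2/4 = 1/2
Expected count = 1/2 × 124 = 62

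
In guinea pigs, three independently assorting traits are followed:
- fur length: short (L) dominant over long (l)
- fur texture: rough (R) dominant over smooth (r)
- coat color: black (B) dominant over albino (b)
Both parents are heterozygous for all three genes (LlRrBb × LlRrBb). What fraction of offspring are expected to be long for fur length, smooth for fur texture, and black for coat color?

Trihybrid cross: LlRrBb × LlRrBb
Each trait segregates independently with a 3:1 phenotypic ratio, so each gene contributes 3/4 (dominant) or 1/4 (recessive).
Target: long (fur length), smooth (fur texture), black (coat color)
Probability = product of independent per-trait probabilities
= 1/4 × 1/4 × 3/4 = 3/64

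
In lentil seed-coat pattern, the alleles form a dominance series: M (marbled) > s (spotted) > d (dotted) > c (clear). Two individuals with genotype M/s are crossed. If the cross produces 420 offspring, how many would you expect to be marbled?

Cross: M/s × M/s
Allele dominance: M > s > d > c
Offspring genotypes: 1 M/M, 2 M/s, 1 s/s
Phenotype counts: 3 marbled, 1 spotted
marbled: 3 out of 4 → fraction 3/4
Expected count = 3/4 × 420 = 315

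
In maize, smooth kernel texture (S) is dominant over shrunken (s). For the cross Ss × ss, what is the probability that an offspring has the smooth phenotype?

Punnett square for Ss × ss:
Offspring genotypes: 2 Ss, 2 ss
Total offspring: 4
Count with target: 2
Probability: 2/4 = 1/2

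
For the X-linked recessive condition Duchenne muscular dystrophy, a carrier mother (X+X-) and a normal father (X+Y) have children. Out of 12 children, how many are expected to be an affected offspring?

Cross: X+X- × X+Y
Offspring: 1 X+X+, 1 X+Y, 1 X+X-, 1 X-Y
Probability of an affected offspring: 1/4
Expected count = 1/4 × 12 = 3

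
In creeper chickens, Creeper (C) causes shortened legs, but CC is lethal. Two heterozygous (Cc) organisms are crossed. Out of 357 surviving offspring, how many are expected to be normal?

Cross: Cc × Cc
Punnett square offspring (before lethality): 1 CC, 2 Cc, 1 cc
The CC genotype is lethal (embryos die); surviving offspring: 2 Cc, 1 cc
normal: 1 out of 3 → fraction 1/3
Expected count = 1/3 × 357 = 119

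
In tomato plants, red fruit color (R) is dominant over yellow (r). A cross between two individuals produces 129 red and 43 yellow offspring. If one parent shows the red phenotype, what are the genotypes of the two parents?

Observed offspring: 129 red, 43 yellow
The observed ratio simplifies to 3:1. Yellow (rr) offspring appear, so each parent must contribute one r allele. The parent stated to show red carries R, so it is Rr. The other parent is then either Rr or rr: Rr × rr would give a 1:1 split, whereas Rr × Rr gives 3:1 — matching the data. So both parents are heterozygous (Rr × Rr).
Parent genotypes: Rr × Rr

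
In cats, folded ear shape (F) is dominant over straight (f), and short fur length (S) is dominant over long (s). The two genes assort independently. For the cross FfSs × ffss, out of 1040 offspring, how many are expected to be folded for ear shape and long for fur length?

Dihybrid cross FfSs × ffss — consider each gene separately:
ear shape: Ff × ff → 2 Ff, 2 ff → 2 F_ : 2 ff (out of 4)
fur length: Ss × ss → 2 Ss, 2 ss → 2 S_ : 2 ss (out of 4)
Looking for: folded (F_) and long (ss)
P(folded) = 2/4, P(long) = 2/4
P(both) = 2/4 × 2/4 = 4/16 = 1/4
Expected count = 1/4 × 1040 = 260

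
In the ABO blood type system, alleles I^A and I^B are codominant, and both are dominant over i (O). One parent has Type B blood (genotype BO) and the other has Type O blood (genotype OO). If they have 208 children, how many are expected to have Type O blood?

Cross: BO × OO
Possible offspring genotypes: 2 BO, 2 OO
Blood type counts: 2 Type B, 2 Type O
Probability of Type O: 2/4 = 1/2
Expected count = 1/2 × 208 = 104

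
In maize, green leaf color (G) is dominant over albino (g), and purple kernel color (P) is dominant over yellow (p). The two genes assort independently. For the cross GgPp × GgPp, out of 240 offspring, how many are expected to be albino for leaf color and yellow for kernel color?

Dihybrid cross GgPp × GgPp — consider each gene separately:
leaf color: Gg × Gg → 1 GG, 2 Gg, 1 gg → 3 G_ : 1 gg (out of 4)
kernel color: Pp × Pp → 1 PP, 2 Pp, 1 pp → 3 P_ : 1 pp (out of 4)
Looking for: albino (gg) and yellow (pp)
P(albino) = 1/4, P(yellow) = 1/4
P(both) = 1/4 × 1/4 = 1/16
Expected count = 1/16 × 240 = 15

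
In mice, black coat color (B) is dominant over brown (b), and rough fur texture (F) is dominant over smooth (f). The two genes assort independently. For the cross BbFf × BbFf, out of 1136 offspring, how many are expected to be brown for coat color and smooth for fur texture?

Dihybrid cross BbFf × BbFf — consider each gene separately:
coat color: Bb × Bb → 1 BB, 2 Bb, 1 bb → 3 B_ : 1 bb (out of 4)
fur texture: Ff × Ff → 1 FF, 2 Ff, 1 ff → 3 F_ : 1 ff (out of 4)
Looking for: brown (bb) and smooth (ff)
P(brown) = 1/4, P(smooth) = 1/4
P(both) = 1/4 × 1/4 = 1/16
Expected count = 1/16 × 1136 = 71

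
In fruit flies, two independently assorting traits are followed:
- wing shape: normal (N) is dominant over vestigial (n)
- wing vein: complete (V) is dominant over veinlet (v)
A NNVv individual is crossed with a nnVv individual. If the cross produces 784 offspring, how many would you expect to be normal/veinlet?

Dihybrid cross NNVv × nnVv — consider each gene separately:
wing shape: NN × nn → 4 Nn → 4 N_ (out of 4)
wing vein: Vv × Vv → 1 VV, 2 Vv, 1 vv → 3 V_ : 1 vv (out of 4)
Combine (counts out of 4 × 4 = 16): normal/complete (N_V_) = 4×3 = 12; normal/veinlet (N_vv) = 4×1 = 4
Phenotype counts (out of 16): 12 normal/complete, 4 normal/veinlet
normal/veinlet: 4 out of 16 → fraction 1/4
Expected count = 1/4 × 784 = 196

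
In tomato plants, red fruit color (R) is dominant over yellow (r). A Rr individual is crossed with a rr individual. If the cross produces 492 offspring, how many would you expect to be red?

Punnett square for Rr × rr:
Offspring genotypes: 2 Rr, 2 rr
red: 2, yellow: 2
red: 2 out of 4 → fraction 1/2
Expected count = 1/2 × 492 = 246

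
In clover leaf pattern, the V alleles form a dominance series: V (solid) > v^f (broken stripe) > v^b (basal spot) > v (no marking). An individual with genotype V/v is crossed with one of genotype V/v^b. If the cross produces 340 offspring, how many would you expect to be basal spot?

Cross: V/v × V/v^b
Allele dominance: V > v^f > v^b > v
Offspring genotypes: 1 V/V, 1 V/v^b, 1 V/v, 1 v^b/v
Phenotype counts: 3 solid, 1 basal spot
basal spot: 1 out of 4 → fraction 1/4
Expected count = 1/4 × 340 = 85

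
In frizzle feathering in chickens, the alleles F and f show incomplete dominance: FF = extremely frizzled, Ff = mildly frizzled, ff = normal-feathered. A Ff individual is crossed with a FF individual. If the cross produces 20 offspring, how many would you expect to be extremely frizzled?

Punnett square for Ff × FF:
Offspring genotypes: 2 FF, 2 Ff
Phenotype counts: 2 extremely frizzled, 2 mildly frizzled
extremely frizzled: 2 out of 4 → fraction 1/2
Expected count = 1/2 × 20 = 10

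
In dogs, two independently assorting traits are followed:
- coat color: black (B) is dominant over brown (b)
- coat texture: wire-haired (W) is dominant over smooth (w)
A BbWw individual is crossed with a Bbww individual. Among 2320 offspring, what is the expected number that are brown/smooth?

Dihybrid cross BbWw × Bbww — consider each gene separately:
coat color: Bb × Bb → 1 BB, 2 Bb, 1 bb → 3 B_ : 1 bb (out of 4)
coat texture: Ww × ww → 2 Ww, 2 ww → 2 W_ : 2 ww (out of 4)
Combine (counts out of 4 × 4 = 16): black/wire-haired (B_W_) = 3×2 = 6; black/smooth (B_ww) = 3×2 = 6; brown/wire-haired (bbW_) = 1×2 = 2; brown/smooth (bbww) = 1×2 = 2
Phenotype counts (out of 16): 6 black/wire-haired, 6 black/smooth, 2 brown/wire-haired, 2 brown/smooth
brown/smooth: 2 out of 16 → fraction 1/8
Expected count = 1/8 × 2320 = 290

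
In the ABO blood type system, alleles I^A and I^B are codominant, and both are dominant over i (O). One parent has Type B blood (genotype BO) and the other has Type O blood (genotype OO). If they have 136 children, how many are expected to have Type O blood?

Cross: BO × OO
Possible offspring genotypes: 2 BO, 2 OO
Blood type counts: 2 Type B, 2 Type O
Probability of Type O: 2/4 = 1/2
Expected count = 1/2 × 136 = 68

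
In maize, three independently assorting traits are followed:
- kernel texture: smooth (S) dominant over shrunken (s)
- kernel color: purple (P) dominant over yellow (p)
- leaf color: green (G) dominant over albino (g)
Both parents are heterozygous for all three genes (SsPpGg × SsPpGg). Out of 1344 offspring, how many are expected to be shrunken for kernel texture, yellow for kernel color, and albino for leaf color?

Trihybrid cross: SsPpGg × SsPpGg
Each trait segregates independently with a 3:1 phenotypic ratio, so each gene contributes 3/4 (dominant) or 1/4 (recessive).
Target: shrunken (kernel texture), yellow (kernel color), albino (leaf color)
Probability = product of independent per-trait probabilities
= 1/4 × 1/4 × 1/4 = 1/64
Expected count = 1/64 × 1344 = 21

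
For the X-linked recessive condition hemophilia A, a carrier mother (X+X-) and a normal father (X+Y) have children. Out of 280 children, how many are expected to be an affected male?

Cross: X+X- × X+Y
Offspring: 1 X+X+, 1 X+Y, 1 X+X-, 1 X-Y
Probability of an affected male: 1/4
Expected count = 1/4 × 280 = 70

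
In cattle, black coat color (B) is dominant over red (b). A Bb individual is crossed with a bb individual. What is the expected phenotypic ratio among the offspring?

Punnett square for Bb × bb:
Offspring genotypes: 2 Bb, 2 bb
black: 2, red: 2
Ratio: 1:1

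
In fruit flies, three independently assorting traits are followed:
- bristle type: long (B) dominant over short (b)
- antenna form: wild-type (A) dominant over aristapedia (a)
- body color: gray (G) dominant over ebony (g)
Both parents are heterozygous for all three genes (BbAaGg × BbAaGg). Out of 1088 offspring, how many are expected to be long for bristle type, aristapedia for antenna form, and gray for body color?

Trihybrid cross: BbAaGg × BbAaGg
Each trait segregates independently with a 3:1 phenotypic ratio, so each gene contributes 3/4 (dominant) or 1/4 (recessive).
Target: long (bristle type), aristapedia (antenna form), gray (body color)
Probability = product of independent per-trait probabilities
= 3/4 × 1/4 × 3/4 = 9/64
Expected count = 9/64 × 1088 = 153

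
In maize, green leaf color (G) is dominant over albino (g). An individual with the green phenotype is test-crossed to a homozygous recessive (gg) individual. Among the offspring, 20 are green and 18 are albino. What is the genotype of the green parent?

Test cross: ? × gg
Offspring: 20 green, 18 albino — approximately 1:1.
A 1:1 ratio in a test cross indicates the unknown parent is heterozygous (Gg).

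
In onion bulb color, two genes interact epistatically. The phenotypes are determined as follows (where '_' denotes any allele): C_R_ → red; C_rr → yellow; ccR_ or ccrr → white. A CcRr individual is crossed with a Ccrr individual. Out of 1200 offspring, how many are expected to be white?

Cross: CcRr × Ccrr — consider each gene separately:
C gene: Cc × Cc → 1 CC, 2 Cc, 1 cc → 3 C_ : 1 cc (out of 4)
R gene: Rr × rr → 2 Rr, 2 rr → 2 R_ : 2 rr (out of 4)
Genotype classes (out of 4 × 4 = 16): C_R_ = 3×2 = 6; C_rr = 3×2 = 6; ccR_ = 1×2 = 2; ccrr = 1×2 = 2
Apply the phenotype rules: C_R_ (6) → red; C_rr (6) → yellow; ccR_ (2) + ccrr (2) → white
Phenotype counts (out of 16): 6 red, 6 yellow, 4 white
white: 4 out of 16 → fraction 1/4
Expected count = 1/4 × 1200 = 300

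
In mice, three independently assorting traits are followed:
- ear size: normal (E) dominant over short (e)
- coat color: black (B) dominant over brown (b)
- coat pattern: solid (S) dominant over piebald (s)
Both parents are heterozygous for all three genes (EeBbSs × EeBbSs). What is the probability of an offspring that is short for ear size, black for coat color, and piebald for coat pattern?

Trihybrid cross: EeBbSs × EeBbSs
Each trait segregates independently with a 3:1 phenotypic ratio, so each gene contributes 3/4 (dominant) or 1/4 (recessive).
Target: short (ear size), black (coat color), piebald (coat pattern)
Probability = product of independent per-trait probabilities
= 1/4 × 3/4 × 1/4 = 3/64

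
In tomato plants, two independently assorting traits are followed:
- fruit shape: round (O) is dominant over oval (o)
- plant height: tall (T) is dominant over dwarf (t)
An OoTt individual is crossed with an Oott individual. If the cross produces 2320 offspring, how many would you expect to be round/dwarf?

Dihybrid cross OoTt × Oott — consider each gene separately:
fruit shape: Oo × Oo → 1 OO, 2 Oo, 1 oo → 3 O_ : 1 oo (out of 4)
plant height: Tt × tt → 2 Tt, 2 tt → 2 T_ : 2 tt (out of 4)
Combine (counts out of 4 × 4 = 16): round/tall (O_T_) = 3×2 = 6; round/dwarf (O_tt) = 3×2 = 6; oval/tall (ooT_) = 1×2 = 2; oval/dwarf (oott) = 1×2 = 2
Phenotype counts (out of 16): 6 round/tall, 6 round/dwarf, 2 oval/tall, 2 oval/dwarf
round/dwarf: 6 out of 16 → fraction 3/8
Expected count = 3/8 × 2320 = 870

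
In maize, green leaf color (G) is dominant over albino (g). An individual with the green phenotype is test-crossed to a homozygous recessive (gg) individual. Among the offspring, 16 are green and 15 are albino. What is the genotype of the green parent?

Test cross: ? × gg
Offspring: 16 green, 15 albino — approximately 1:1.
A 1:1 ratio in a test cross indicates the unknown parent is heterozygous (Gg).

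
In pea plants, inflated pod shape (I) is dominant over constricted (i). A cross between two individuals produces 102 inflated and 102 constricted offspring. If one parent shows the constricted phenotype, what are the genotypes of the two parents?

Observed offspring: 102 inflated, 102 constricted
The observed ratio simplifies to 1:1. One parent shows constricted, so its genotype must be ii. A 1:1 offspring split requires the other parent to be heterozygous (Ii).
Parent genotypes: ii × Ii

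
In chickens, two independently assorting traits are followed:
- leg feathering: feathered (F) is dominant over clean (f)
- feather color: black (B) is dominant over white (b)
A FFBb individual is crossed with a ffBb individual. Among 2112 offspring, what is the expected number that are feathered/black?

Dihybrid cross FFBb × ffBb — consider each gene separately:
leg feathering: FF × ff → 4 Ff → 4 F_ (out of 4)
feather color: Bb × Bb → 1 BB, 2 Bb, 1 bb → 3 B_ : 1 bb (out of 4)
Combine (counts out of 4 × 4 = 16): feathered/black (F_B_) = 4×3 = 12; feathered/white (F_bb) = 4×1 = 4
Phenotype counts (out of 16): 12 feathered/black, 4 feathered/white
feathered/black: 12 out of 16 → fraction 3/4
Expected count = 3/4 × 2112 = 1584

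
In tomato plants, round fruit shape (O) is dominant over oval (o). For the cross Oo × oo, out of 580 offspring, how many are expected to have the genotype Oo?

Punnett square for Oo × oo:
Offspring genotypes: 2 Oo, 2 oo
Total offspring: 4
Count with target: 2
Probability: 2/4 = 1/2
Expected count = 1/2 × 580 = 290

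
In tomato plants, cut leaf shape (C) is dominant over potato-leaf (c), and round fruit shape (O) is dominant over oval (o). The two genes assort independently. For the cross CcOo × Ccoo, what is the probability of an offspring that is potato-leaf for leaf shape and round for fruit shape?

Dihybrid cross CcOo × Ccoo — consider each gene separately:
leaf shape: Cc × Cc → 1 CC, 2 Cc, 1 cc → 3 C_ : 1 cc (out of 4)
fruit shape: Oo × oo → 2 Oo, 2 oo → 2 O_ : 2 oo (out of 4)
Looking for: potato-leaf (cc) and round (O_)
P(potato-leaf) = 1/4, P(round) = 2/4
P(both) = 1/4 × 2/4 = 2/16 = 1/8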